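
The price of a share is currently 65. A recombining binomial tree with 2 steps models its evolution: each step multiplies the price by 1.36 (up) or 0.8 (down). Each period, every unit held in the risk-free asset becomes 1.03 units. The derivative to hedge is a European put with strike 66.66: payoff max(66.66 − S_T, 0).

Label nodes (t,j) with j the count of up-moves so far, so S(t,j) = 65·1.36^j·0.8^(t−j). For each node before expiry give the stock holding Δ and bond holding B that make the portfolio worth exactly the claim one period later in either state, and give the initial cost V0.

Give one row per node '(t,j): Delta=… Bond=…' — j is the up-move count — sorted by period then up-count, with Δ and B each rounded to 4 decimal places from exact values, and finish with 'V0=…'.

The replicating-portfolio and risk-neutral prices coincide; use p* = (1.03−0.8)/(1.36−0.8) = 0.4107 for the latter.
Payoff layer (t=2): V(2,0)=25.0600, V(2,1)=0.0000, V(2,2)=0.0000
(1,0): S=52.0000. Δ = (V_up−V_dn)/(S_up−S_dn) = (0.0000−25.0600)/(70.7200−41.6000) = -0.8606. V = [p*·0.0000 + (1−p*)·25.0600]/1.03 = 14.3374. B = V − Δ·S = 59.0874.
(1,1): S=88.4000. Δ = (V_up−V_dn)/(S_up−S_dn) = (0.0000−0.0000)/(120.2240−70.7200) = 0.0000. V = [p*·0.0000 + (1−p*)·0.0000]/1.03 = 0.0000. B = V − Δ·S = 0.0000.
(0,0): S=65.0000. Δ = (V_up−V_dn)/(S_up−S_dn) = (0.0000−14.3374)/(88.4000−52.0000) = -0.3939. V = [p*·0.0000 + (1−p*)·14.3374]/1.03 = 8.2027. B = V − Δ·S = 33.8052.
The time-0 hedge costs 8.2027, which is the no-arbitrage price.

(0,0): Delta=-0.3939 Bond=33.8052
(1,0): Delta=-0.8606 Bond=59.0874
(1,1): Delta=0.0000 Bond=0.0000
V0=8.2027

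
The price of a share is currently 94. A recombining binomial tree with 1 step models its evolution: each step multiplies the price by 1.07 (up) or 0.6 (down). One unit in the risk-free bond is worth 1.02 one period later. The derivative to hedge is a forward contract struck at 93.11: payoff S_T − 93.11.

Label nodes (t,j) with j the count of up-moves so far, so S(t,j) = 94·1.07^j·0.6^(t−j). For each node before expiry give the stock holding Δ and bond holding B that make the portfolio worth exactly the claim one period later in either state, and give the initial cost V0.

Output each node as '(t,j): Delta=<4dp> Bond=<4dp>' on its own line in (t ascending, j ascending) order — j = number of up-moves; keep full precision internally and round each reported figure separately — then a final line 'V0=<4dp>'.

(0,0): Delta=1.0000 Bond=-91.2843
V0=2.7157

Since d<R<u, set p* = (R−d)/(u−d) = 0.8936; price each node as the discounted p*-expectation of its children.
Terminal values V(1,·): V(1,0)=-36.7100, V(1,1)=7.4700
(0,0): S=94.0000. Δ = (V_up−V_dn)/(S_up−S_dn) = (7.4700−-36.7100)/(100.5800−56.4000) = 1.0000. V = [p*·7.4700 + (1−p*)·-36.7100]/1.02 = 2.7157. B = V − Δ·S = -91.2843.
Check: Δ(0,0)·S0 + B(0,0) = 2.7157 = V0.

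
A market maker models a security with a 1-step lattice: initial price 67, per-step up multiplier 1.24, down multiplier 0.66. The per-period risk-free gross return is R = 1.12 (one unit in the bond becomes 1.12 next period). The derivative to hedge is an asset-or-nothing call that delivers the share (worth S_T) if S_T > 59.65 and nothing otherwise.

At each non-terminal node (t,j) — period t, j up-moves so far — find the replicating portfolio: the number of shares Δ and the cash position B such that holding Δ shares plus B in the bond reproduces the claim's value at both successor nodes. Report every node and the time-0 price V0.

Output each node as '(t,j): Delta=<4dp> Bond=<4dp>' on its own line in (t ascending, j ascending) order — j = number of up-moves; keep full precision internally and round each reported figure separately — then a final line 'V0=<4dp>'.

Risk-neutral probability p* = (R−d)/(u−d) = (1.12−0.66)/(1.24−0.66) = 0.7931.
Terminal values V(1,·): V(1,0)=0.0000, V(1,1)=83.0800
(0,0): S=67.0000. Δ = (V_up−V_dn)/(S_up−S_dn) = (83.0800−0.0000)/(83.0800−44.2200) = 2.1379. V = [p*·83.0800 + (1−p*)·0.0000]/1.12 = 58.8313. B = V − Δ·S = -84.4101.
Self-financing check: at every node Δ·S+B equals the discounted successor values.

(0,0): Delta=2.1379 Bond=-84.4101
V0=58.8313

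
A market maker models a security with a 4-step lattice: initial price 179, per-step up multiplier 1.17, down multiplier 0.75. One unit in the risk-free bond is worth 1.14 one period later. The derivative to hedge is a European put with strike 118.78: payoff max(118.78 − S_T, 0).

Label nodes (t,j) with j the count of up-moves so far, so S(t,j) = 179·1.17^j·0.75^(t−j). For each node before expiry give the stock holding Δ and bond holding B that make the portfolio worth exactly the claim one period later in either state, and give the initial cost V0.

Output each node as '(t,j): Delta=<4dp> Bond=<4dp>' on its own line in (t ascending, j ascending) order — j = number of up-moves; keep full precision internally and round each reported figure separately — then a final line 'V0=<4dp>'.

(0,0): Delta=-0.0040 Bond=0.7389
(1,0): Delta=-0.0573 Bond=7.9982
(1,1): Delta=-0.0014 Bond=0.2919
(2,0): Delta=-0.6331 Bond=67.0900
(2,1): Delta=-0.0289 Bond=4.6586
(2,2): Delta=0.0000 Bond=0.0000
(3,0): Delta=-1.0000 Bond=104.1930
(3,1): Delta=-0.6150 Bond=74.3510
(3,2): Delta=0.0000 Bond=0.0000
(3,3): Delta=0.0000 Bond=0.0000
V0=0.0253

No-arbitrage ⇒ martingale measure with p* = (R−d)/(u−d) = 0.9286.
Payoff layer (t=4): V(4,0)=62.1433, V(4,1)=30.4267, V(4,2)=0.0000, V(4,3)=0.0000, V(4,4)=0.0000
(3,0): S=75.5156. Δ = (V_up−V_dn)/(S_up−S_dn) = (30.4267−62.1433)/(88.3533−56.6367) = -1.0000. V = [p*·30.4267 + (1−p*)·62.1433]/1.14 = 28.6774. B = V − Δ·S = 104.1930.
(3,1): S=117.8044. Δ = (V_up−V_dn)/(S_up−S_dn) = (0.0000−30.4267)/(137.8311−88.3533) = -0.6150. V = [p*·0.0000 + (1−p*)·30.4267]/1.14 = 1.9064. B = V − Δ·S = 74.3510.
(3,2): S=183.7748. Δ = (V_up−V_dn)/(S_up−S_dn) = (0.0000−0.0000)/(215.0165−137.8311) = 0.0000. V = [p*·0.0000 + (1−p*)·0.0000]/1.14 = 0.0000. B = V − Δ·S = 0.0000.
(3,3): S=286.6887. Δ = (V_up−V_dn)/(S_up−S_dn) = (0.0000−0.0000)/(335.4258−215.0165) = 0.0000. V = [p*·0.0000 + (1−p*)·0.0000]/1.14 = 0.0000. B = V − Δ·S = 0.0000.
(2,0): S=100.6875. Δ = (V_up−V_dn)/(S_up−S_dn) = (1.9064−28.6774)/(117.8044−75.5156) = -0.6331. V = [p*·1.9064 + (1−p*)·28.6774]/1.14 = 3.3497. B = V − Δ·S = 67.0900.
(2,1): S=157.0725. Δ = (V_up−V_dn)/(S_up−S_dn) = (0.0000−1.9064)/(183.7748−117.8044) = -0.0289. V = [p*·0.0000 + (1−p*)·1.9064]/1.14 = 0.1195. B = V − Δ·S = 4.6586.
(2,2): S=245.0331. Δ = (V_up−V_dn)/(S_up−S_dn) = (0.0000−0.0000)/(286.6887−183.7748) = 0.0000. V = [p*·0.0000 + (1−p*)·0.0000]/1.14 = 0.0000. B = V − Δ·S = 0.0000.
(1,0): S=134.2500. Δ = (V_up−V_dn)/(S_up−S_dn) = (0.1195−3.3497)/(157.0725−100.6875) = -0.0573. V = [p*·0.1195 + (1−p*)·3.3497]/1.14 = 0.3072. B = V − Δ·S = 7.9982.
(1,1): S=209.4300. Δ = (V_up−V_dn)/(S_up−S_dn) = (0.0000−0.1195)/(245.0331−157.0725) = -0.0014. V = [p*·0.0000 + (1−p*)·0.1195]/1.14 = 0.0075. B = V − Δ·S = 0.2919.
(0,0): S=179.0000. Δ = (V_up−V_dn)/(S_up−S_dn) = (0.0075−0.3072)/(209.4300−134.2500) = -0.0040. V = [p*·0.0075 + (1−p*)·0.3072]/1.14 = 0.0253. B = V − Δ·S = 0.7389.
Each (Δ,B) replicates both successor values, so the strategy is self-financing and V0 is arbitrage-free.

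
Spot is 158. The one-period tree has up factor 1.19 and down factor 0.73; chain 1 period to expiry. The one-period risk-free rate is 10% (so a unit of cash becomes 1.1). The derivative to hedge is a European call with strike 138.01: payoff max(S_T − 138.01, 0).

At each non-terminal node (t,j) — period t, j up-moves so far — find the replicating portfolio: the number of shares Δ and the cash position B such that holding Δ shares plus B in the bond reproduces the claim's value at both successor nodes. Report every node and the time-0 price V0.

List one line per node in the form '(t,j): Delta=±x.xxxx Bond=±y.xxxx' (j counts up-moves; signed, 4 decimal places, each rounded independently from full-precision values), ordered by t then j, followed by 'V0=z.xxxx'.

(0,0): Delta=0.6881 Bond=-72.1488
V0=36.5686

Risk-neutral probability p* = (R−d)/(u−d) = (1.1−0.73)/(1.19−0.73) = 0.8043.
Terminal payoffs: V(1,0)=0.0000, V(1,1)=50.0100
  t=0,j=0: stock 158.0000 → up 188.0200 (V=50.0100), down 115.3400 (V=0.0000). Price 36.5686; hedge Δ=0.6881, bond B=-72.1488.
The time-0 hedge costs 36.5686, which is the no-arbitrage price.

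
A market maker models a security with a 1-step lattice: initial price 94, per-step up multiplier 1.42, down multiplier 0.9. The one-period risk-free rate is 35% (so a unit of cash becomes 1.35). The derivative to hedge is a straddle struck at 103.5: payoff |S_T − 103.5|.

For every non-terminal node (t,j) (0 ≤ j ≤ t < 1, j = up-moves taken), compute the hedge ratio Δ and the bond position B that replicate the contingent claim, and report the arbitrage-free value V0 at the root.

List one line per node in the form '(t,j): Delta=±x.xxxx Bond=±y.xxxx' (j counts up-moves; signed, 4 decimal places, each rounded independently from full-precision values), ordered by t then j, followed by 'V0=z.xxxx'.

(0,0): Delta=0.2267 Bond=-0.2051
V0=21.1026

The replicating-portfolio and risk-neutral prices coincide; use p* = (1.35−0.9)/(1.42−0.9) = 0.8654 for the latter.
Terminal payoffs: V(1,0)=18.9000, V(1,1)=29.9800
Node (0,0) S=94.0000: V=(p*·29.9800+(1−p*)·18.9000)/1.35=21.1026; Δ=(29.9800−18.9000)/(133.4800−84.6000)=0.2267; B=V−Δ·S=-0.2051
Root portfolio cost Δ·94+B reproduces V0=21.1026.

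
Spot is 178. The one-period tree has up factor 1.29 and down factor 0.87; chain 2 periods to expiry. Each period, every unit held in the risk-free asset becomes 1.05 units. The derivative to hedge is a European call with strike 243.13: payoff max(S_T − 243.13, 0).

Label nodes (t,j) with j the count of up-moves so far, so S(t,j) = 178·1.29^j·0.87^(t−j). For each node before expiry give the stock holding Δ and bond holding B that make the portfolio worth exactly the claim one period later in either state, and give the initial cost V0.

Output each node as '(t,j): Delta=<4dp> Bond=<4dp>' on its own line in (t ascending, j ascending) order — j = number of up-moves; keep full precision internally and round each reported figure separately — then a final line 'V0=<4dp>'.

(0,0): Delta=0.2898 Bond=-42.7409
(1,0): Delta=0.0000 Bond=0.0000
(1,1): Delta=0.5504 Bond=-104.7153
V0=8.8429

Since d<R<u, set p* = (R−d)/(u−d) = 0.4286; price each node as the discounted p*-expectation of its children.
At expiry t=2: V(2,0)=0.0000, V(2,1)=0.0000, V(2,2)=53.0798
  t=1,j=0: stock 154.8600 → up 199.7694 (V=0.0000), down 134.7282 (V=0.0000). Price 0.0000; hedge Δ=0.0000, bond B=0.0000.
  t=1,j=1: stock 229.6200 → up 296.2098 (V=53.0798), down 199.7694 (V=0.0000). Price 21.6652; hedge Δ=0.5504, bond B=-104.7153.
  t=0,j=0: stock 178.0000 → up 229.6200 (V=21.6652), down 154.8600 (V=0.0000). Price 8.8429; hedge Δ=0.2898, bond B=-42.7409.
Check: Δ(0,0)·S0 + B(0,0) = 8.8429 = V0.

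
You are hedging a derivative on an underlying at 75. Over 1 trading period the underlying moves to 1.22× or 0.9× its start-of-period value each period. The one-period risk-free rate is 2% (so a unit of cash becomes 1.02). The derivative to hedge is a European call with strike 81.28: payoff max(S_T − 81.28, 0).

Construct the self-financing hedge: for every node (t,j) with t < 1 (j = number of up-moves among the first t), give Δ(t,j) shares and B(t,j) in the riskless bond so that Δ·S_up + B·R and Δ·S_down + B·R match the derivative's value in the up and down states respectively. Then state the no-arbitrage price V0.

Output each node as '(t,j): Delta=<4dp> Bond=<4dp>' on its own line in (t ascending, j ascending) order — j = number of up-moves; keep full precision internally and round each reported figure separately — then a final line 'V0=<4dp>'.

(0,0): Delta=0.4258 Bond=-28.1801
V0=3.7574

The replicating-portfolio and risk-neutral prices coincide; use p* = (1.02−0.9)/(1.22−0.9) = 0.3750 for the latter.
At expiry t=1: V(1,0)=0.0000, V(1,1)=10.2200
  t=0,j=0: stock 75.0000 → up 91.5000 (V=10.2200), down 67.5000 (V=0.0000). Price 3.7574; hedge Δ=0.4258, bond B=-28.1801.
Root portfolio cost Δ·75+B reproduces V0=3.7574.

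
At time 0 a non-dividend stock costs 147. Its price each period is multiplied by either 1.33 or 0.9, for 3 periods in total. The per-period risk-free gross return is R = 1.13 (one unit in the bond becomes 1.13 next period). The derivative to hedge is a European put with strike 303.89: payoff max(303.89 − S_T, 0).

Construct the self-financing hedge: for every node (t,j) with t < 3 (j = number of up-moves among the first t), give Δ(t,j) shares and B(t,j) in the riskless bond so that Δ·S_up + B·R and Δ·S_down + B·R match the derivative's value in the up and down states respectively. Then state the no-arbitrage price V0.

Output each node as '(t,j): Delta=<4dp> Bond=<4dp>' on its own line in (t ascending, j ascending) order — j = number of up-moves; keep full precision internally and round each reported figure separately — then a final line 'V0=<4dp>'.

Under the risk-neutral measure, an up-move has probability p* = (R−d)/(u−d) = 0.5349 and values discount at R = 1.13.
Terminal payoffs: V(3,0)=196.7270, V(3,1)=145.5269, V(3,2)=69.8645, V(3,3)=0.0000
  t=2,j=0: stock 119.0700 → up 158.3631 (V=145.5269), down 107.1630 (V=196.7270). Price 149.8592; hedge Δ=-1.0000, bond B=268.9292.
  t=2,j=1: stock 175.9590 → up 234.0255 (V=69.8645), down 158.3631 (V=145.5269). Price 92.9702; hedge Δ=-1.0000, bond B=268.9292.
  t=2,j=2: stock 260.0283 → up 345.8376 (V=0.0000), down 234.0255 (V=69.8645). Price 28.7568; hedge Δ=-0.6248, bond B=191.2324.
  t=1,j=0: stock 132.3000 → up 175.9590 (V=92.9702), down 119.0700 (V=149.8592). Price 105.6904; hedge Δ=-1.0000, bond B=237.9904.
  t=1,j=1: stock 195.5100 → up 260.0283 (V=28.7568), down 175.9590 (V=92.9702). Price 51.8792; hedge Δ=-0.7638, bond B=201.2128.
  t=0,j=0: stock 147.0000 → up 195.5100 (V=51.8792), down 132.3000 (V=105.6904). Price 68.0599; hedge Δ=-0.8513, bond B=193.2024.
The time-0 hedge costs 68.0599, which is the no-arbitrage price.

(0,0): Delta=-0.8513 Bond=193.2024
(1,0): Delta=-1.0000 Bond=237.9904
(1,1): Delta=-0.7638 Bond=201.2128
(2,0): Delta=-1.0000 Bond=268.9292
(2,1): Delta=-1.0000 Bond=268.9292
(2,2): Delta=-0.6248 Bond=191.2324
V0=68.0599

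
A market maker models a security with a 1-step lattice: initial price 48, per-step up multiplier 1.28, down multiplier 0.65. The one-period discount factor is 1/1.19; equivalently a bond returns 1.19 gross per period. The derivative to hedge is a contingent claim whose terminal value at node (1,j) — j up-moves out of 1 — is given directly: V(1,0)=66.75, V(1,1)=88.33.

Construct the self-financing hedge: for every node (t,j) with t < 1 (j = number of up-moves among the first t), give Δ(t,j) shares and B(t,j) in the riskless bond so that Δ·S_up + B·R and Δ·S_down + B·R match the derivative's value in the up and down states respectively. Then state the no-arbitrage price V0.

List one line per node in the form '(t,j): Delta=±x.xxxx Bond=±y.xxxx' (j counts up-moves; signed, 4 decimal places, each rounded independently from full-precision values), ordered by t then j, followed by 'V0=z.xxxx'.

No-arbitrage ⇒ martingale measure with p* = (R−d)/(u−d) = 0.8571.
At expiry t=1: V(1,0)=66.7500, V(1,1)=88.3300
(0,0): S=48.0000. Δ = (V_up−V_dn)/(S_up−S_dn) = (88.3300−66.7500)/(61.4400−31.2000) = 0.7136. V = [p*·88.3300 + (1−p*)·66.7500]/1.19 = 71.6363. B = V − Δ·S = 37.3823.
Self-financing check: at every node Δ·S+B equals the discounted successor values.

(0,0): Delta=0.7136 Bond=37.3823
V0=71.6363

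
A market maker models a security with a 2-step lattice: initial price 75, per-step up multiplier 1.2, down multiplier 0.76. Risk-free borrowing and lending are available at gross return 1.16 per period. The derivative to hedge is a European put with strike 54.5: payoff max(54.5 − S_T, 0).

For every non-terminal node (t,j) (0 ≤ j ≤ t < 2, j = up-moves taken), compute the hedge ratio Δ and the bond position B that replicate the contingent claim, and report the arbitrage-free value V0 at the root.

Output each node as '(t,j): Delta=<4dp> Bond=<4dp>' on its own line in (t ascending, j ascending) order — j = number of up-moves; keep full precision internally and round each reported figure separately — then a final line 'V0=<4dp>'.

(0,0): Delta=-0.0266 Bond=2.0600
(1,0): Delta=-0.4458 Bond=26.2853
(1,1): Delta=0.0000 Bond=0.0000
V0=0.0687

Under the risk-neutral measure, an up-move has probability p* = (R−d)/(u−d) = 0.9091 and values discount at R = 1.16.
At expiry t=2: V(2,0)=11.1800, V(2,1)=0.0000, V(2,2)=0.0000
Node (1,0) S=57.0000: V=(p*·0.0000+(1−p*)·11.1800)/1.16=0.8762; Δ=(0.0000−11.1800)/(68.4000−43.3200)=-0.4458; B=V−Δ·S=26.2853
Node (1,1) S=90.0000: V=(p*·0.0000+(1−p*)·0.0000)/1.16=0.0000; Δ=(0.0000−0.0000)/(108.0000−68.4000)=0.0000; B=V−Δ·S=0.0000
Node (0,0) S=75.0000: V=(p*·0.0000+(1−p*)·0.8762)/1.16=0.0687; Δ=(0.0000−0.8762)/(90.0000−57.0000)=-0.0266; B=V−Δ·S=2.0600
Self-financing check: at every node Δ·S+B equals the discounted successor values.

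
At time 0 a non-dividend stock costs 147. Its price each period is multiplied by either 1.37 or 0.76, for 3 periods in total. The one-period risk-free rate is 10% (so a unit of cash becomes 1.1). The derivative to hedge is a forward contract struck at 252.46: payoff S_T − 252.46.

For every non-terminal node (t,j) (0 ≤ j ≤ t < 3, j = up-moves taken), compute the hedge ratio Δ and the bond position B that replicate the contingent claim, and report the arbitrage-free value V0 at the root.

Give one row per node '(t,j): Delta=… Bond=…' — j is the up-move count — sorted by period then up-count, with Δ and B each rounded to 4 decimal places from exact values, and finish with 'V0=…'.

(0,0): Delta=1.0000 Bond=-189.6769
(1,0): Delta=1.0000 Bond=-208.6446
(1,1): Delta=1.0000 Bond=-208.6446
(2,0): Delta=1.0000 Bond=-229.5091
(2,1): Delta=1.0000 Bond=-229.5091
(2,2): Delta=1.0000 Bond=-229.5091
V0=-42.6769

No-arbitrage ⇒ martingale measure with p* = (R−d)/(u−d) = 0.5574.
At expiry t=3: V(3,0)=-187.9305, V(3,1)=-136.1371, V(3,2)=-42.7727, V(3,3)=125.5289
  t=2,j=0: stock 84.9072 → up 116.3229 (V=-136.1371), down 64.5295 (V=-187.9305). Price -144.6019; hedge Δ=1.0000, bond B=-229.5091.
  t=2,j=1: stock 153.0564 → up 209.6873 (V=-42.7727), down 116.3229 (V=-136.1371). Price -76.4527; hedge Δ=1.0000, bond B=-229.5091.
  t=2,j=2: stock 275.9043 → up 377.9889 (V=125.5289), down 209.6873 (V=-42.7727). Price 46.3952; hedge Δ=1.0000, bond B=-229.5091.
  t=1,j=0: stock 111.7200 → up 153.0564 (V=-76.4527), down 84.9072 (V=-144.6019). Price -96.9246; hedge Δ=1.0000, bond B=-208.6446.
  t=1,j=1: stock 201.3900 → up 275.9043 (V=46.3952), down 153.0564 (V=-76.4527). Price -7.2546; hedge Δ=1.0000, bond B=-208.6446.
  t=0,j=0: stock 147.0000 → up 201.3900 (V=-7.2546), down 111.7200 (V=-96.9246). Price -42.6769; hedge Δ=1.0000, bond B=-189.6769.
Self-financing check: at every node Δ·S+B equals the discounted successor values.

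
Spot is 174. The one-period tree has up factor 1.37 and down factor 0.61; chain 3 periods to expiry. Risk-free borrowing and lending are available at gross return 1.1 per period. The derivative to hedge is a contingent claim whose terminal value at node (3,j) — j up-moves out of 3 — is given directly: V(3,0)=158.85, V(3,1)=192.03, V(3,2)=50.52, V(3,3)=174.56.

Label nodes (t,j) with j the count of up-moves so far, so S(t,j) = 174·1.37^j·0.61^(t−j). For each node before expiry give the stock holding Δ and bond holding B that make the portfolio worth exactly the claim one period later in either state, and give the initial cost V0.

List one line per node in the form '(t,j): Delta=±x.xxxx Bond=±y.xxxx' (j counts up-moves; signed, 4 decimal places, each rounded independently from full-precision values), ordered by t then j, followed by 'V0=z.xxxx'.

(0,0): Delta=-0.0567 Bond=102.4071
(1,0): Delta=-0.8954 Bond=201.6617
(1,1): Delta=0.1490 Bond=63.5994
(2,0): Delta=0.6743 Bond=120.1988
(2,1): Delta=-1.2805 Bond=277.8276
(2,2): Delta=0.4998 Bond=-44.5804
V0=92.5368

No-arbitrage ⇒ martingale measure with p* = (R−d)/(u−d) = 0.6447.
At expiry t=3: V(3,0)=158.8500, V(3,1)=192.0300, V(3,2)=50.5200, V(3,3)=174.5600
(2,0): S=64.7454. Δ = (V_up−V_dn)/(S_up−S_dn) = (192.0300−158.8500)/(88.7012−39.4947) = 0.6743. V = [p*·192.0300 + (1−p*)·158.8500]/1.1 = 163.8567. B = V − Δ·S = 120.1988.
(2,1): S=145.4118. Δ = (V_up−V_dn)/(S_up−S_dn) = (50.5200−192.0300)/(199.2142−88.7012) = -1.2805. V = [p*·50.5200 + (1−p*)·192.0300]/1.1 = 91.6303. B = V − Δ·S = 277.8276.
(2,2): S=326.5806. Δ = (V_up−V_dn)/(S_up−S_dn) = (174.5600−50.5200)/(447.4154−199.2142) = 0.4998. V = [p*·174.5600 + (1−p*)·50.5200]/1.1 = 118.6301. B = V − Δ·S = -44.5804.
(1,0): S=106.1400. Δ = (V_up−V_dn)/(S_up−S_dn) = (91.6303−163.8567)/(145.4118−64.7454) = -0.8954. V = [p*·91.6303 + (1−p*)·163.8567]/1.1 = 106.6270. B = V − Δ·S = 201.6617.
(1,1): S=238.3800. Δ = (V_up−V_dn)/(S_up−S_dn) = (118.6301−91.6303)/(326.5806−145.4118) = 0.1490. V = [p*·118.6301 + (1−p*)·91.6303]/1.1 = 99.1255. B = V − Δ·S = 63.5994.
(0,0): S=174.0000. Δ = (V_up−V_dn)/(S_up−S_dn) = (99.1255−106.6270)/(238.3800−106.1400) = -0.0567. V = [p*·99.1255 + (1−p*)·106.6270]/1.1 = 92.5368. B = V − Δ·S = 102.4071.
Check: Δ(0,0)·S0 + B(0,0) = 92.5368 = V0.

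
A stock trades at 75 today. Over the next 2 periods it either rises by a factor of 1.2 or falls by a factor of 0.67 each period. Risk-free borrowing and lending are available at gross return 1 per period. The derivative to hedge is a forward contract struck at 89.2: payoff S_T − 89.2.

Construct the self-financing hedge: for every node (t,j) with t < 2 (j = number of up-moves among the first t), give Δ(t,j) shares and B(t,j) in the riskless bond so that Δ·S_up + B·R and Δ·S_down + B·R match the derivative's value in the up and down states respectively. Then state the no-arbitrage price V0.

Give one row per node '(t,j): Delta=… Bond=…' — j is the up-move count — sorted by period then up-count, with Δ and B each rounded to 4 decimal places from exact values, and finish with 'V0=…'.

Risk-neutral probability p* = (R−d)/(u−d) = (1−0.67)/(1.2−0.67) = 0.6226.
Payoff layer (t=2): V(2,0)=-55.5325, V(2,1)=-28.9000, V(2,2)=18.8000
  t=1,j=0: stock 50.2500 → up 60.3000 (V=-28.9000), down 33.6675 (V=-55.5325). Price -38.9500; hedge Δ=1.0000, bond B=-89.2000.
  t=1,j=1: stock 90.0000 → up 108.0000 (V=18.8000), down 60.3000 (V=-28.9000). Price 0.8000; hedge Δ=1.0000, bond B=-89.2000.
  t=0,j=0: stock 75.0000 → up 90.0000 (V=0.8000), down 50.2500 (V=-38.9500). Price -14.2000; hedge Δ=1.0000, bond B=-89.2000.
Root portfolio cost Δ·75+B reproduces V0=-14.2000.

(0,0): Delta=1.0000 Bond=-89.2000
(1,0): Delta=1.0000 Bond=-89.2000
(1,1): Delta=1.0000 Bond=-89.2000
V0=-14.2000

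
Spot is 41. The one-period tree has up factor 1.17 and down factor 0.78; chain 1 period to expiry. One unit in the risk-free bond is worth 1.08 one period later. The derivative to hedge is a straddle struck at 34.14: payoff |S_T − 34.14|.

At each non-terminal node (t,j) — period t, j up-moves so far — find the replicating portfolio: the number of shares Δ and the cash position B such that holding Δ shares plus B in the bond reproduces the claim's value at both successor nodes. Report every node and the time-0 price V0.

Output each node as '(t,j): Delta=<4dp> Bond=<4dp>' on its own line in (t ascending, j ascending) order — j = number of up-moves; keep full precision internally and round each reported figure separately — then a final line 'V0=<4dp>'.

(0,0): Delta=0.7298 Bond=-19.6111
V0=10.3120

The replicating-portfolio and risk-neutral prices coincide; use p* = (1.08−0.78)/(1.17−0.78) = 0.7692 for the latter.
Terminal values V(1,·): V(1,0)=2.1600, V(1,1)=13.8300
  t=0,j=0: stock 41.0000 → up 47.9700 (V=13.8300), down 31.9800 (V=2.1600). Price 10.3120; hedge Δ=0.7298, bond B=-19.6111.
Each (Δ,B) replicates both successor values, so the strategy is self-financing and V0 is arbitrage-free.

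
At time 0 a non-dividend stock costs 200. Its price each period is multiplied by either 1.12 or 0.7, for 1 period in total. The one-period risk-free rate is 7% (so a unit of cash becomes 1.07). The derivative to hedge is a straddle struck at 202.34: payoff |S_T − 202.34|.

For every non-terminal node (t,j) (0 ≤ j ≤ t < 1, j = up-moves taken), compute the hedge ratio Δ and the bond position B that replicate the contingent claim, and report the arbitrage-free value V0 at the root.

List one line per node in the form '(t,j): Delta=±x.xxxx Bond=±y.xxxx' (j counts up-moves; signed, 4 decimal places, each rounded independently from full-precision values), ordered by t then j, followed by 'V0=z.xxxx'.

(0,0): Delta=-0.4843 Bond=121.6262
V0=24.7690

The replicating-portfolio and risk-neutral prices coincide; use p* = (1.07−0.7)/(1.12−0.7) = 0.8810 for the latter.
Terminal values V(1,·): V(1,0)=62.3400, V(1,1)=21.6600
Node (0,0) S=200.0000: V=(p*·21.6600+(1−p*)·62.3400)/1.07=24.7690; Δ=(21.6600−62.3400)/(224.0000−140.0000)=-0.4843; B=V−Δ·S=121.6262
Root portfolio cost Δ·200+B reproduces V0=24.7690.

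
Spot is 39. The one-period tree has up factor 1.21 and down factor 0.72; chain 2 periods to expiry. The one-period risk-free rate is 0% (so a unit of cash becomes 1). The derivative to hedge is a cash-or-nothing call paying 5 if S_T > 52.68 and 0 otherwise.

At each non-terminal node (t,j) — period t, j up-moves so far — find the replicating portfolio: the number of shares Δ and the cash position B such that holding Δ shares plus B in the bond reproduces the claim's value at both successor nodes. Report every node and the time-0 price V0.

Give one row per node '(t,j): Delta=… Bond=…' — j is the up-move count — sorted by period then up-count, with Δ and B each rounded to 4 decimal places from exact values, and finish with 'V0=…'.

(0,0): Delta=0.1495 Bond=-4.1983
(1,0): Delta=0.0000 Bond=0.0000
(1,1): Delta=0.2162 Bond=-7.3469
V0=1.6327

Under the risk-neutral measure, an up-move has probability p* = (R−d)/(u−d) = 0.5714 and values discount at R = 1.
At expiry t=2: V(2,0)=0.0000, V(2,1)=0.0000, V(2,2)=5.0000
  t=1,j=0: stock 28.0800 → up 33.9768 (V=0.0000), down 20.2176 (V=0.0000). Price 0.0000; hedge Δ=0.0000, bond B=0.0000.
  t=1,j=1: stock 47.1900 → up 57.0999 (V=5.0000), down 33.9768 (V=0.0000). Price 2.8571; hedge Δ=0.2162, bond B=-7.3469.
  t=0,j=0: stock 39.0000 → up 47.1900 (V=2.8571), down 28.0800 (V=0.0000). Price 1.6327; hedge Δ=0.1495, bond B=-4.1983.
Check: Δ(0,0)·S0 + B(0,0) = 1.6327 = V0.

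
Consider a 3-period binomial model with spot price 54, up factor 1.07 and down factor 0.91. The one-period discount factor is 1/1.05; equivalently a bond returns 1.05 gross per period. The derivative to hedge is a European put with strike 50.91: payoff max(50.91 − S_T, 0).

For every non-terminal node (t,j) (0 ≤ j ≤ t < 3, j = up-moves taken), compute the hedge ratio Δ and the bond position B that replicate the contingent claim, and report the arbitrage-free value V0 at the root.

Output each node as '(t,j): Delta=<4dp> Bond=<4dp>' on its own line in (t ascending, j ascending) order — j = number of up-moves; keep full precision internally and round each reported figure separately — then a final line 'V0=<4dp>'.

(0,0): Delta=-0.0821 Bond=4.5571
(1,0): Delta=-0.4329 Bond=22.0258
(1,1): Delta=-0.0394 Bond=2.3220
(2,0): Delta=-1.0000 Bond=48.4857
(2,1): Delta=-0.3640 Bond=19.5045
(2,2): Delta=0.0000 Bond=0.0000
V0=0.1257

Under the risk-neutral measure, an up-move has probability p* = (R−d)/(u−d) = 0.8750 and values discount at R = 1.05.
Terminal payoffs: V(3,0)=10.2172, V(3,1)=3.0624, V(3,2)=0.0000, V(3,3)=0.0000
  t=2,j=0: stock 44.7174 → up 47.8476 (V=3.0624), down 40.6928 (V=10.2172). Price 3.7683; hedge Δ=-1.0000, bond B=48.4857.
  t=2,j=1: stock 52.5798 → up 56.2604 (V=0.0000), down 47.8476 (V=3.0624). Price 0.3646; hedge Δ=-0.3640, bond B=19.5045.
  t=2,j=2: stock 61.8246 → up 66.1523 (V=0.0000), down 56.2604 (V=0.0000). Price 0.0000; hedge Δ=0.0000, bond B=0.0000.
  t=1,j=0: stock 49.1400 → up 52.5798 (V=0.3646), down 44.7174 (V=3.7683). Price 0.7524; hedge Δ=-0.4329, bond B=22.0258.
  t=1,j=1: stock 57.7800 → up 61.8246 (V=0.0000), down 52.5798 (V=0.3646). Price 0.0434; hedge Δ=-0.0394, bond B=2.3220.
  t=0,j=0: stock 54.0000 → up 57.7800 (V=0.0434), down 49.1400 (V=0.7524). Price 0.1257; hedge Δ=-0.0821, bond B=4.5571.
Self-financing check: at every node Δ·S+B equals the discounted successor values.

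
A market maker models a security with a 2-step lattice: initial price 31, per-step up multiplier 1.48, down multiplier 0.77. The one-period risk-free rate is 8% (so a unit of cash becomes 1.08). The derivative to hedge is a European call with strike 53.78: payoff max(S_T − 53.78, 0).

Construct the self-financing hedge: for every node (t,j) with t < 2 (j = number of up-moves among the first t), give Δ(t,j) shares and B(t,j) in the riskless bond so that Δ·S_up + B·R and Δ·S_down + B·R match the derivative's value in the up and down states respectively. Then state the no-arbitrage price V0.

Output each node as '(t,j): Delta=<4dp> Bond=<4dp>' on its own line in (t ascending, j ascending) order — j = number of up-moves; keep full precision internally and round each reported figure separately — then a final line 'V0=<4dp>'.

No-arbitrage ⇒ martingale measure with p* = (R−d)/(u−d) = 0.4366.
At expiry t=2: V(2,0)=0.0000, V(2,1)=0.0000, V(2,2)=14.1224
(1,0): S=23.8700. Δ = (V_up−V_dn)/(S_up−S_dn) = (0.0000−0.0000)/(35.3276−18.3799) = 0.0000. V = [p*·0.0000 + (1−p*)·0.0000]/1.08 = 0.0000. B = V − Δ·S = 0.0000.
(1,1): S=45.8800. Δ = (V_up−V_dn)/(S_up−S_dn) = (14.1224−0.0000)/(67.9024−35.3276) = 0.4335. V = [p*·14.1224 + (1−p*)·0.0000]/1.08 = 5.7094. B = V − Δ·S = -14.1813.
(0,0): S=31.0000. Δ = (V_up−V_dn)/(S_up−S_dn) = (5.7094−0.0000)/(45.8800−23.8700) = 0.2594. V = [p*·5.7094 + (1−p*)·0.0000]/1.08 = 2.3082. B = V − Δ·S = -5.7332.
The time-0 hedge costs 2.3082, which is the no-arbitrage price.

(0,0): Delta=0.2594 Bond=-5.7332
(1,0): Delta=0.0000 Bond=0.0000
(1,1): Delta=0.4335 Bond=-14.1813
V0=2.3082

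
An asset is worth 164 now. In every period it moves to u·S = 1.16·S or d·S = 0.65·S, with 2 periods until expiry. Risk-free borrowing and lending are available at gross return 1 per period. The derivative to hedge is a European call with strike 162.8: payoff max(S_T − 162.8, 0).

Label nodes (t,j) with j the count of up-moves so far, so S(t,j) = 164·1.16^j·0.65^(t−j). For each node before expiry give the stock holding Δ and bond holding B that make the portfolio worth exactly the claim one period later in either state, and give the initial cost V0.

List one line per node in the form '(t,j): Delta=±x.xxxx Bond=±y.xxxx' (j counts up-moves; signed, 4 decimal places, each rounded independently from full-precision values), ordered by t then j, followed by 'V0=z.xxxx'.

(0,0): Delta=0.4749 Bond=-50.6241
(1,0): Delta=0.0000 Bond=0.0000
(1,1): Delta=0.5965 Bond=-73.7666
V0=27.2591

Under the risk-neutral measure, an up-move has probability p* = (R−d)/(u−d) = 0.6863 and values discount at R = 1.
Terminal values V(2,·): V(2,0)=0.0000, V(2,1)=0.0000, V(2,2)=57.8784
(1,0): S=106.6000. Δ = (V_up−V_dn)/(S_up−S_dn) = (0.0000−0.0000)/(123.6560−69.2900) = 0.0000. V = [p*·0.0000 + (1−p*)·0.0000]/1 = 0.0000. B = V − Δ·S = 0.0000.
(1,1): S=190.2400. Δ = (V_up−V_dn)/(S_up−S_dn) = (57.8784−0.0000)/(220.6784−123.6560) = 0.5965. V = [p*·57.8784 + (1−p*)·0.0000]/1 = 39.7205. B = V − Δ·S = -73.7666.
(0,0): S=164.0000. Δ = (V_up−V_dn)/(S_up−S_dn) = (39.7205−0.0000)/(190.2400−106.6000) = 0.4749. V = [p*·39.7205 + (1−p*)·0.0000]/1 = 27.2591. B = V − Δ·S = -50.6241.
Each (Δ,B) replicates both successor values, so the strategy is self-financing and V0 is arbitrage-free.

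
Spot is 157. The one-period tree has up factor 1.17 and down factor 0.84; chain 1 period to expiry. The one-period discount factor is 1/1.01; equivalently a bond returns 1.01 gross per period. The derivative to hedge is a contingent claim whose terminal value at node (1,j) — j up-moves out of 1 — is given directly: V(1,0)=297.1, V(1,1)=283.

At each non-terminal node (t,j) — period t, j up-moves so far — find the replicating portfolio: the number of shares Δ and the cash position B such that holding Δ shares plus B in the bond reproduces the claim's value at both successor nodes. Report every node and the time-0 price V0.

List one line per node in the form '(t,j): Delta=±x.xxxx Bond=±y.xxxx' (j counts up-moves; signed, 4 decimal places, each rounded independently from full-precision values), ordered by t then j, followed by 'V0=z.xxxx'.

(0,0): Delta=-0.2721 Bond=329.6940
V0=286.9667

No-arbitrage ⇒ martingale measure with p* = (R−d)/(u−d) = 0.5152.
Terminal values V(1,·): V(1,0)=297.1000, V(1,1)=283.0000
  t=0,j=0: stock 157.0000 → up 183.6900 (V=283.0000), down 131.8800 (V=297.1000). Price 286.9667; hedge Δ=-0.2721, bond B=329.6940.
The time-0 hedge costs 286.9667, which is the no-arbitrage price.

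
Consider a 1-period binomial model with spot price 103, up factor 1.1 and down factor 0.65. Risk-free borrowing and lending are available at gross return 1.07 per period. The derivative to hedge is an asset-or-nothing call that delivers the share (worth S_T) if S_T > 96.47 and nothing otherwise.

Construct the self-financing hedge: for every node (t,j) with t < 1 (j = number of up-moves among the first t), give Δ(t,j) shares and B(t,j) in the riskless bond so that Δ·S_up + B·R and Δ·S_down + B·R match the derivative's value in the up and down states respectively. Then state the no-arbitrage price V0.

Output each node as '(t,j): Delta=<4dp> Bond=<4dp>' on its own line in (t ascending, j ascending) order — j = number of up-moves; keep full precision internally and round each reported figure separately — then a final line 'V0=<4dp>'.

Risk-neutral probability p* = (R−d)/(u−d) = (1.07−0.65)/(1.1−0.65) = 0.9333.
Terminal payoffs: V(1,0)=0.0000, V(1,1)=113.3000
(0,0): S=103.0000. Δ = (V_up−V_dn)/(S_up−S_dn) = (113.3000−0.0000)/(113.3000−66.9500) = 2.4444. V = [p*·113.3000 + (1−p*)·0.0000]/1.07 = 98.8287. B = V − Δ·S = -152.9491.
Self-financing check: at every node Δ·S+B equals the discounted successor values.

(0,0): Delta=2.4444 Bond=-152.9491
V0=98.8287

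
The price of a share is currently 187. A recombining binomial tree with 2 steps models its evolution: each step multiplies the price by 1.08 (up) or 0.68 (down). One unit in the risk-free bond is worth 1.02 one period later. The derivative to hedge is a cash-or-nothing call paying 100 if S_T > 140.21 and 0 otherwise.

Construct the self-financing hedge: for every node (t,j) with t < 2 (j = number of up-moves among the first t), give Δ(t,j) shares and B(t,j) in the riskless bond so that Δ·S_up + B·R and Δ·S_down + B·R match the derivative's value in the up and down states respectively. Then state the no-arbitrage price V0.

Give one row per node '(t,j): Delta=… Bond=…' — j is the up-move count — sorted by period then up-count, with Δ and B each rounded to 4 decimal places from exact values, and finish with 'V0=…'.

Under the risk-neutral measure, an up-move has probability p* = (R−d)/(u−d) = 0.8500 and values discount at R = 1.02.
Payoff layer (t=2): V(2,0)=0.0000, V(2,1)=0.0000, V(2,2)=100.0000
(1,0): S=127.1600. Δ = (V_up−V_dn)/(S_up−S_dn) = (0.0000−0.0000)/(137.3328−86.4688) = 0.0000. V = [p*·0.0000 + (1−p*)·0.0000]/1.02 = 0.0000. B = V − Δ·S = 0.0000.
(1,1): S=201.9600. Δ = (V_up−V_dn)/(S_up−S_dn) = (100.0000−0.0000)/(218.1168−137.3328) = 1.2379. V = [p*·100.0000 + (1−p*)·0.0000]/1.02 = 83.3333. B = V − Δ·S = -166.6667.
(0,0): S=187.0000. Δ = (V_up−V_dn)/(S_up−S_dn) = (83.3333−0.0000)/(201.9600−127.1600) = 1.1141. V = [p*·83.3333 + (1−p*)·0.0000]/1.02 = 69.4444. B = V − Δ·S = -138.8889.
Root portfolio cost Δ·187+B reproduces V0=69.4444.

(0,0): Delta=1.1141 Bond=-138.8889
(1,0): Delta=0.0000 Bond=0.0000
(1,1): Delta=1.2379 Bond=-166.6667
V0=69.4444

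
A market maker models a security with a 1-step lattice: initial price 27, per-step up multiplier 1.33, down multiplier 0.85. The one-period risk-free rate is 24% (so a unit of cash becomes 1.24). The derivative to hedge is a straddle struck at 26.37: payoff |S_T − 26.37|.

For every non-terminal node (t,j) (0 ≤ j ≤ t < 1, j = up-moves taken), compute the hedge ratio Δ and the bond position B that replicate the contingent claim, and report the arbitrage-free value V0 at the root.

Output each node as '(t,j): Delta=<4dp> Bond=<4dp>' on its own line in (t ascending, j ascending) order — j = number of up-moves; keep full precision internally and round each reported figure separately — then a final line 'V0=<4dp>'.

(0,0): Delta=0.4722 Bond=-5.9819
V0=6.7681

The replicating-portfolio and risk-neutral prices coincide; use p* = (1.24−0.85)/(1.33−0.85) = 0.8125 for the latter.
Terminal values V(1,·): V(1,0)=3.4200, V(1,1)=9.5400
(0,0): S=27.0000. Δ = (V_up−V_dn)/(S_up−S_dn) = (9.5400−3.4200)/(35.9100−22.9500) = 0.4722. V = [p*·9.5400 + (1−p*)·3.4200]/1.24 = 6.7681. B = V − Δ·S = -5.9819.
Root portfolio cost Δ·27+B reproduces V0=6.7681.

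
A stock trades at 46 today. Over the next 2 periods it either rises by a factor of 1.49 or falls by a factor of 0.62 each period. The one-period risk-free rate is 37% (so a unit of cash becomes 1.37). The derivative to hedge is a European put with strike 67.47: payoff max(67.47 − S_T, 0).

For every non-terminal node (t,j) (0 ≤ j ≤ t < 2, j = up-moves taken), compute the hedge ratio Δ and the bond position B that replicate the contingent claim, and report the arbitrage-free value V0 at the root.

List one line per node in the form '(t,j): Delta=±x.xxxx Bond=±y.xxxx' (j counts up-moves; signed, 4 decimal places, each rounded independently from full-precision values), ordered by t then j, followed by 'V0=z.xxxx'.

No-arbitrage ⇒ martingale measure with p* = (R−d)/(u−d) = 0.8621.
Payoff layer (t=2): V(2,0)=49.7876, V(2,1)=24.9752, V(2,2)=0.0000
(1,0): S=28.5200. Δ = (V_up−V_dn)/(S_up−S_dn) = (24.9752−49.7876)/(42.4948−17.6824) = -1.0000. V = [p*·24.9752 + (1−p*)·49.7876]/1.37 = 20.7282. B = V − Δ·S = 49.2482.
(1,1): S=68.5400. Δ = (V_up−V_dn)/(S_up−S_dn) = (0.0000−24.9752)/(102.1246−42.4948) = -0.4188. V = [p*·0.0000 + (1−p*)·24.9752]/1.37 = 2.5145. B = V − Δ·S = 31.2216.
(0,0): S=46.0000. Δ = (V_up−V_dn)/(S_up−S_dn) = (2.5145−20.7282)/(68.5400−28.5200) = -0.4551. V = [p*·2.5145 + (1−p*)·20.7282]/1.37 = 3.6691. B = V − Δ·S = 24.6044.
Self-financing check: at every node Δ·S+B equals the discounted successor values.

(0,0): Delta=-0.4551 Bond=24.6044
(1,0): Delta=-1.0000 Bond=49.2482
(1,1): Delta=-0.4188 Bond=31.2216
V0=3.6691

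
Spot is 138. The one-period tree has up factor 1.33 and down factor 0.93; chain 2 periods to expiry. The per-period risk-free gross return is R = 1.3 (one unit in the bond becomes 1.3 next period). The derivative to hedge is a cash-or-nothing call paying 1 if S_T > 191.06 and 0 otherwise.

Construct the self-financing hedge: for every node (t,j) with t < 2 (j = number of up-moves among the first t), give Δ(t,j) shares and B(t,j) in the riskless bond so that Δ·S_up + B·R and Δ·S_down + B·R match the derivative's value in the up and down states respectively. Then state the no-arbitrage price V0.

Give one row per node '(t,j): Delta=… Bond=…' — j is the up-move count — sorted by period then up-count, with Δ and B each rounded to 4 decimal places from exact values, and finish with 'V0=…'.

(0,0): Delta=0.0129 Bond=-1.2726
(1,0): Delta=0.0000 Bond=0.0000
(1,1): Delta=0.0136 Bond=-1.7885
V0=0.5063

Risk-neutral probability p* = (R−d)/(u−d) = (1.3−0.93)/(1.33−0.93) = 0.9250.
At expiry t=2: V(2,0)=0.0000, V(2,1)=0.0000, V(2,2)=1.0000
Node (1,0) S=128.3400: V=(p*·0.0000+(1−p*)·0.0000)/1.3=0.0000; Δ=(0.0000−0.0000)/(170.6922−119.3562)=0.0000; B=V−Δ·S=0.0000
Node (1,1) S=183.5400: V=(p*·1.0000+(1−p*)·0.0000)/1.3=0.7115; Δ=(1.0000−0.0000)/(244.1082−170.6922)=0.0136; B=V−Δ·S=-1.7885
Node (0,0) S=138.0000: V=(p*·0.7115+(1−p*)·0.0000)/1.3=0.5063; Δ=(0.7115−0.0000)/(183.5400−128.3400)=0.0129; B=V−Δ·S=-1.2726
Root portfolio cost Δ·138+B reproduces V0=0.5063.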